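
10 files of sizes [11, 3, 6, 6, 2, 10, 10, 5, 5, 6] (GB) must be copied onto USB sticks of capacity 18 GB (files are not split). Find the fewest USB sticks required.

4

Total = 11 + 10 + 10 + 6 + 6 + 6 + 5 + 5 + 3 + 2 = 64 GB.
Lower bound: ⌈64/18⌉ = 4 USB sticks.
A packing using 4 USB sticks:
  USB stick 1: 11 + 6 = 17
  USB stick 2: 10 + 6 + 2 = 18
  USB stick 3: 10 + 6 = 16
  USB stick 4: 5 + 5 + 3 = 13
This matches the lower bound, so 4 is optimal.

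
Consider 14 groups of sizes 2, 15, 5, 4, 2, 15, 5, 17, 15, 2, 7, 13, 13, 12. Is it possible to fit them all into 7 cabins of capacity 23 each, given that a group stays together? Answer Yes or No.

A valid assignment using 7 cabins:
  cabin 1: 17 + 5 = 22
  cabin 2: 15 + 7 = 22
  cabin 3: 15 + 5 + 2 = 22
  cabin 4: 15 + 4 + 2 + 2 = 23
  cabin 5: 13 = 13
  cabin 6: 13 = 13
  cabin 7: 12 = 12
Every load is within 23, so 7 cabins suffice.

Yes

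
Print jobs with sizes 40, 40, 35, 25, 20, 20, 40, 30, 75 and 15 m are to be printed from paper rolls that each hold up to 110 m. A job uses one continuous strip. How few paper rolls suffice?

Total = 75 + 40 + 40 + 40 + 35 + 30 + 25 + 20 + 20 + 15 = 340 m.
Lower bound: ⌈340/110⌉ = 4 paper rolls.
A packing using 4 paper rolls:
  roll 1: 75 + 35 = 110
  roll 2: 40 + 40 + 30 = 110
  roll 3: 40 + 25 + 20 + 20 = 105
  roll 4: 15 = 15
This matches the lower bound, so 4 is optimal.

4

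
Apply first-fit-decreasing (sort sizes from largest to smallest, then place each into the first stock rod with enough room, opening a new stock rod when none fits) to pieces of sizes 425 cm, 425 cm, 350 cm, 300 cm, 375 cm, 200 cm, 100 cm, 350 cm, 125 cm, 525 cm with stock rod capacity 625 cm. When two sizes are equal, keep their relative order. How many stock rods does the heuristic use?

7

Sorted descending: 525, 425, 425, 375, 350, 350, 300, 200, 125, 100.
  525 → stock rod 1 (new)  [load 525/625]
  425 → stock rod 2 (new)  [load 425/625]
  425 → stock rod 3 (new)  [load 425/625]
  375 → stock rod 4 (new)  [load 375/625]
  350 → stock rod 5 (new)  [load 350/625]
  350 → stock rod 6 (new)  [load 350/625]
  300 → stock rod 7 (new)  [load 300/625]
  200 → stock rod 2  [load 625/625]
  125 → stock rod 3  [load 550/625]
  100 → stock rod 1  [load 625/625]
7 stock rods opened.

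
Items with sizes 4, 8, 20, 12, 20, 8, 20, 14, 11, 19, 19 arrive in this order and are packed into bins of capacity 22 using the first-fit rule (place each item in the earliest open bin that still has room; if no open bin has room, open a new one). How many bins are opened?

9

  4 → bin 1 (new)  [load 4/22]
  8 → bin 1  [load 12/22]
  20 → bin 2 (new)  [load 20/22]
  12 → bin 3 (new)  [load 12/22]
  20 → bin 4 (new)  [load 20/22]
  8 → bin 1  [load 20/22]
  20 → bin 5 (new)  [load 20/22]
  14 → bin 6 (new)  [load 14/22]
  11 → bin 7 (new)  [load 11/22]
  19 → bin 8 (new)  [load 19/22]
  19 → bin 9 (new)  [load 19/22]
9 bins opened.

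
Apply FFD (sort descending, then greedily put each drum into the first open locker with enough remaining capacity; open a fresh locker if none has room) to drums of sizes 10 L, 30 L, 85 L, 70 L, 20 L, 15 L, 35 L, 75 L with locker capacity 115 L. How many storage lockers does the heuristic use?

3

Sorted descending: 85, 75, 70, 35, 30, 20, 15, 10.
  85 → locker 1 (new)  [load 85/115]
  75 → locker 2 (new)  [load 75/115]
  70 → locker 3 (new)  [load 70/115]
  35 → locker 2  [load 110/115]
  30 → locker 1  [load 115/115]
  20 → locker 3  [load 90/115]
  15 → locker 3  [load 105/115]
  10 → locker 3  [load 115/115]
3 storage lockers opened.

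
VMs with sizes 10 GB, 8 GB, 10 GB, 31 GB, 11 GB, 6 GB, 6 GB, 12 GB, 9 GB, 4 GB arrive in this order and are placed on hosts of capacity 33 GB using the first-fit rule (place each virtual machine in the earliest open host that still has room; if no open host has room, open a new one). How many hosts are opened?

  10 → host 1 (new)  [load 10/33]
  8 → host 1  [load 18/33]
  10 → host 1  [load 28/33]
  31 → host 2 (new)  [load 31/33]
  11 → host 3 (new)  [load 11/33]
  6 → host 3  [load 17/33]
  6 → host 3  [load 23/33]
  12 → host 4 (new)  [load 12/33]
  9 → host 3  [load 32/33]
  4 → host 1  [load 32/33]
4 hosts opened.

4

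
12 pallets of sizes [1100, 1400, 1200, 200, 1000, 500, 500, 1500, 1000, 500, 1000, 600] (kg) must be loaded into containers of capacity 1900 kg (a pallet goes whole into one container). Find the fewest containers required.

7

Total = 1500 + 1400 + 1200 + 1100 + 1000 + 1000 + 1000 + 600 + 500 + 500 + 500 + 200 = 10500 kg.
Lower bound: ⌈10500/1900⌉ = 6 containers.
Also, 7 pallets each exceed 950 kg, and no two of those can share a container, so at least 7 containers are needed.
A packing using 7 containers:
  container 1: 1500 + 200 = 1700
  container 2: 1400 + 500 = 1900
  container 3: 1200 + 600 = 1800
  container 4: 1100 + 500 = 1600
  container 5: 1000 + 500 = 1500
  container 6: 1000 = 1000
  container 7: 1000 = 1000
This matches the lower bound, so 7 is optimal.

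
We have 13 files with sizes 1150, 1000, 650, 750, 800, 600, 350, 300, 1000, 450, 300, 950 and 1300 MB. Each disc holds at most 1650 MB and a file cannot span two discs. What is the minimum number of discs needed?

6

Total = 1300 + 1150 + 1000 + 1000 + 950 + 800 + 750 + 650 + 600 + 450 + 350 + 300 + 300 = 9600 MB.
Lower bound: ⌈9600/1650⌉ = 6 discs.
A packing using 6 discs:
  disc 1: 1300 + 350 = 1650
  disc 2: 1150 + 450 = 1600
  disc 3: 1000 + 650 = 1650
  disc 4: 1000 + 600 = 1600
  disc 5: 950 + 300 + 300 = 1550
  disc 6: 800 + 750 = 1550
This matches the lower bound, so 6 is optimal.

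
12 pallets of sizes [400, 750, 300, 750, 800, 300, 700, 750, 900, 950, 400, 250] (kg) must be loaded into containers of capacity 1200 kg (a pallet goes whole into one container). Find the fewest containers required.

Total = 950 + 900 + 800 + 750 + 750 + 750 + 700 + 400 + 400 + 300 + 300 + 250 = 7250 kg.
Lower bound: ⌈7250/1200⌉ = 7 containers.
A packing using 7 containers:
  container 1: 950 + 250 = 1200
  container 2: 900 + 300 = 1200
  container 3: 800 + 400 = 1200
  container 4: 750 + 400 = 1150
  container 5: 750 + 300 = 1050
  container 6: 750 = 750
  container 7: 700 = 700
This matches the lower bound, so 7 is optimal.

7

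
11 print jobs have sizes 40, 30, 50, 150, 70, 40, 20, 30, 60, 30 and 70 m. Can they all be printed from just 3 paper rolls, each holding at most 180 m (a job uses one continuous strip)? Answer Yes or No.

No

Total = 590 m; ⌈590/180⌉ = 4.
At least 4 paper rolls are required, but only 3 are allowed.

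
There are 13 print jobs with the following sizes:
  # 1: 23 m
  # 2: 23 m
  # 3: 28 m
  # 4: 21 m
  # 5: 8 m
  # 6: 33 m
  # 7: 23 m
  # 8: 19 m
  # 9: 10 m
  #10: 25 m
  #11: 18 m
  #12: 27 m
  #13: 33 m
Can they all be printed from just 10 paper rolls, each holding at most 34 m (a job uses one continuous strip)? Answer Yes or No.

No

Total = 291 m; ⌈291/34⌉ = 9.
11 print jobs each exceed half the capacity and cannot share a roll, forcing at least 11 paper rolls.
At least 11 paper rolls are required, but only 10 are allowed.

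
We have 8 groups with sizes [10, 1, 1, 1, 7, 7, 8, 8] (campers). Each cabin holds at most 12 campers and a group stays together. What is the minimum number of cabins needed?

5

Total = 10 + 8 + 8 + 7 + 7 + 1 + 1 + 1 = 43 campers.
Lower bound: ⌈43/12⌉ = 4 cabins.
Also, 5 groups each exceed 6 campers, and no two of those can share a cabin, so at least 5 cabins are needed.
A packing using 5 cabins:
  cabin 1: 10 + 1 + 1 = 12
  cabin 2: 8 + 1 = 9
  cabin 3: 8 = 8
  cabin 4: 7 = 7
  cabin 5: 7 = 7
This matches the lower bound, so 5 is optimal.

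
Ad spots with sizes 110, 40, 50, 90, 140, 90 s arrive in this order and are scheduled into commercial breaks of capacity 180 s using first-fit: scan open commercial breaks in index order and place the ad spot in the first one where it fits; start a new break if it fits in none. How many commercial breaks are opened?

4

  110 → break 1 (new)  [load 110/180]
  40 → break 1  [load 150/180]
  50 → break 2 (new)  [load 50/180]
  90 → break 2  [load 140/180]
  140 → break 3 (new)  [load 140/180]
  90 → break 4 (new)  [load 90/180]
4 commercial breaks opened.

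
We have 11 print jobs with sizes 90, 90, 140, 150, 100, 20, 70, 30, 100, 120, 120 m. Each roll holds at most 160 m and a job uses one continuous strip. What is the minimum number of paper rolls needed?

8

Total = 150 + 140 + 120 + 120 + 100 + 100 + 90 + 90 + 70 + 30 + 20 = 1030 m.
Lower bound: ⌈1030/160⌉ = 7 paper rolls.
Also, 8 print jobs each exceed 80 m, and no two of those can share a roll, so at least 8 paper rolls are needed.
A packing using 8 paper rolls:
  roll 1: 150 = 150
  roll 2: 140 + 20 = 160
  roll 3: 120 + 30 = 150
  roll 4: 120 = 120
  roll 5: 100 = 100
  roll 6: 100 = 100
  roll 7: 90 + 70 = 160
  roll 8: 90 = 90
This matches the lower bound, so 8 is optimal.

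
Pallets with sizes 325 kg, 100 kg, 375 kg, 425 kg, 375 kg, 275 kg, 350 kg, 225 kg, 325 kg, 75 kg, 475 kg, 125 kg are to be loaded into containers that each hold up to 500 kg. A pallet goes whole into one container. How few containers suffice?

Total = 475 + 425 + 375 + 375 + 350 + 325 + 325 + 275 + 225 + 125 + 100 + 75 = 3450 kg.
Lower bound: ⌈3450/500⌉ = 7 containers.
Also, 8 pallets each exceed 250 kg, and no two of those can share a container, so at least 8 containers are needed.
A packing using 8 containers:
  container 1: 475 = 475
  container 2: 425 + 75 = 500
  container 3: 375 + 125 = 500
  container 4: 375 + 100 = 475
  container 5: 350 = 350
  container 6: 325 = 325
  container 7: 325 = 325
  container 8: 275 + 225 = 500
This matches the lower bound, so 8 is optimal.

8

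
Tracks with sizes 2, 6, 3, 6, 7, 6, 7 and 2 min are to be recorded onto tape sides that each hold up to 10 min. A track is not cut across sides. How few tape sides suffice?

5

Total = 7 + 7 + 6 + 6 + 6 + 3 + 2 + 2 = 39 min.
Lower bound: ⌈39/10⌉ = 4 tape sides.
Also, 5 tracks each exceed 5 min, and no two of those can share a side, so at least 5 tape sides are needed.
A packing using 5 tape sides:
  side 1: 7 + 3 = 10
  side 2: 7 + 2 = 9
  side 3: 6 + 2 = 8
  side 4: 6 = 6
  side 5: 6 = 6
This matches the lower bound, so 5 is optimal.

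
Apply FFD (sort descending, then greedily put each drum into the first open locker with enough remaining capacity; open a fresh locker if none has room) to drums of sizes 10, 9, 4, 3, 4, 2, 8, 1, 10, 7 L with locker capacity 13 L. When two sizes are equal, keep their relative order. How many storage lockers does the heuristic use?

5

Sorted descending: 10, 10, 9, 8, 7, 4, 4, 3, 2, 1.
  10 → locker 1 (new)  [load 10/13]
  10 → locker 2 (new)  [load 10/13]
  9 → locker 3 (new)  [load 9/13]
  8 → locker 4 (new)  [load 8/13]
  7 → locker 5 (new)  [load 7/13]
  4 → locker 3  [load 13/13]
  4 → locker 4  [load 12/13]
  3 → locker 1  [load 13/13]
  2 → locker 2  [load 12/13]
  1 → locker 2  [load 13/13]
5 storage lockers opened.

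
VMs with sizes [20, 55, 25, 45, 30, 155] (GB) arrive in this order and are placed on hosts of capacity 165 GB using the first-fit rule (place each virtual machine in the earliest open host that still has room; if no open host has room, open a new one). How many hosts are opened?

3

  20 → host 1 (new)  [load 20/165]
  55 → host 1  [load 75/165]
  25 → host 1  [load 100/165]
  45 → host 1  [load 145/165]
  30 → host 2 (new)  [load 30/165]
  155 → host 3 (new)  [load 155/165]
3 hosts opened.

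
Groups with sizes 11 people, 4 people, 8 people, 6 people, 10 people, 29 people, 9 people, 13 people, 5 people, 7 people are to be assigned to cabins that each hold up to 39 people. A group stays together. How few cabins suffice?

3

Total = 29 + 13 + 11 + 10 + 9 + 8 + 7 + 6 + 5 + 4 = 102 people.
Lower bound: ⌈102/39⌉ = 3 cabins.
A packing using 3 cabins:
  cabin 1: 29 + 10 = 39
  cabin 2: 13 + 11 + 9 + 6 = 39
  cabin 3: 8 + 7 + 5 + 4 = 24
This matches the lower bound, so 3 is optimal.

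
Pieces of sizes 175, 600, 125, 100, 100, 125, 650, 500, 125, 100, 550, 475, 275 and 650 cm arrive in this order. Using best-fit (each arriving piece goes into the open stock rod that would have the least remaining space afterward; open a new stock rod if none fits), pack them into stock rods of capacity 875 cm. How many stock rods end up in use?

6

  175 → stock rod 1 (new)  [load 175/875]
  600 → stock rod 1  [load 775/875]
  125 → stock rod 2 (new)  [load 125/875]
  100 → stock rod 1  [load 875/875]
  100 → stock rod 2  [load 225/875]
  125 → stock rod 2  [load 350/875]
  650 → stock rod 3 (new)  [load 650/875]
  500 → stock rod 2  [load 850/875]
  125 → stock rod 3  [load 775/875]
  100 → stock rod 3  [load 875/875]
  550 → stock rod 4 (new)  [load 550/875]
  475 → stock rod 5 (new)  [load 475/875]
  275 → stock rod 4  [load 825/875]
  650 → stock rod 6 (new)  [load 650/875]
6 stock rods opened.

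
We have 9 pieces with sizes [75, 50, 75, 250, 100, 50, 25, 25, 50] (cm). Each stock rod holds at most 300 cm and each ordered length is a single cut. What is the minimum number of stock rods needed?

3

Total = 250 + 100 + 75 + 75 + 50 + 50 + 50 + 25 + 25 = 700 cm.
Lower bound: ⌈700/300⌉ = 3 stock rods.
A packing using 3 stock rods:
  stock rod 1: 250 + 50 = 300
  stock rod 2: 100 + 75 + 75 + 50 = 300
  stock rod 3: 50 + 25 + 25 = 100
This matches the lower bound, so 3 is optimal.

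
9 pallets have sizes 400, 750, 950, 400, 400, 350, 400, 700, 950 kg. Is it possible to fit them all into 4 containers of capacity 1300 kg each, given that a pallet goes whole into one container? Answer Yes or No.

No

Total = 5300 kg; ⌈5300/1300⌉ = 5.
At least 5 containers are required, but only 4 are allowed.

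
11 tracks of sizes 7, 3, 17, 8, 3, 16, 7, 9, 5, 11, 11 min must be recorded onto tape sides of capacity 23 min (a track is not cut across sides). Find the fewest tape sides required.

5

Total = 17 + 16 + 11 + 11 + 9 + 8 + 7 + 7 + 5 + 3 + 3 = 97 min.
Lower bound: ⌈97/23⌉ = 5 tape sides.
A packing using 5 tape sides:
  side 1: 17 + 5 = 22
  side 2: 16 + 7 = 23
  side 3: 11 + 11 = 22
  side 4: 9 + 8 + 3 + 3 = 23
  side 5: 7 = 7
This matches the lower bound, so 5 is optimal.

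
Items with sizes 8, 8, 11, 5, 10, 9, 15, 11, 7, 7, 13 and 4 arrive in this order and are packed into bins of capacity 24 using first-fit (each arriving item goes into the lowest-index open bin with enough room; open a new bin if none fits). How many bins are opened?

5

  8 → bin 1 (new)  [load 8/24]
  8 → bin 1  [load 16/24]
  11 → bin 2 (new)  [load 11/24]
  5 → bin 1  [load 21/24]
  10 → bin 2  [load 21/24]
  9 → bin 3 (new)  [load 9/24]
  15 → bin 3  [load 24/24]
  11 → bin 4 (new)  [load 11/24]
  7 → bin 4  [load 18/24]
  7 → bin 5 (new)  [load 7/24]
  13 → bin 5  [load 20/24]
  4 → bin 4  [load 22/24]
5 bins opened.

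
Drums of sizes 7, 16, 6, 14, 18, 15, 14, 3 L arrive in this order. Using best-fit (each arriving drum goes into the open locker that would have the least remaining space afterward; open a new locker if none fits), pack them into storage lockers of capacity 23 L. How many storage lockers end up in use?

  7 → locker 1 (new)  [load 7/23]
  16 → locker 1  [load 23/23]
  6 → locker 2 (new)  [load 6/23]
  14 → locker 2  [load 20/23]
  18 → locker 3 (new)  [load 18/23]
  15 → locker 4 (new)  [load 15/23]
  14 → locker 5 (new)  [load 14/23]
  3 → locker 2  [load 23/23]
5 storage lockers opened.

5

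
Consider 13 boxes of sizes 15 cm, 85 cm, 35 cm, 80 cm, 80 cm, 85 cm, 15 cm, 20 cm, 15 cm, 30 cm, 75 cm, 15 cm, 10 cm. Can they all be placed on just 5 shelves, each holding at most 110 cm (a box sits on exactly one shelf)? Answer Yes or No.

No

Total = 560 cm; ⌈560/110⌉ = 6.
At least 6 shelves are required, but only 5 are allowed.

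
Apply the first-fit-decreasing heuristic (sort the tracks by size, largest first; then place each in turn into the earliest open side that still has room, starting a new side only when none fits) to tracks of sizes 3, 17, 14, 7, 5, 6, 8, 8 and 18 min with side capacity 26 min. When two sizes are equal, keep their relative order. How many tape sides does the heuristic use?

Sorted descending: 18, 17, 14, 8, 8, 7, 6, 5, 3.
  18 → side 1 (new)  [load 18/26]
  17 → side 2 (new)  [load 17/26]
  14 → side 3 (new)  [load 14/26]
  8 → side 1  [load 26/26]
  8 → side 2  [load 25/26]
  7 → side 3  [load 21/26]
  6 → side 4 (new)  [load 6/26]
  5 → side 3  [load 26/26]
  3 → side 4  [load 9/26]
4 tape sides opened.

4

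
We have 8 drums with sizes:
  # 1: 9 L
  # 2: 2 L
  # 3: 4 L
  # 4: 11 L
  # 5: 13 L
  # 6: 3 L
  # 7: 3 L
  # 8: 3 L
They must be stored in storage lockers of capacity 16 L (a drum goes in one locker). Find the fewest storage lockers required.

3

Total = 13 + 11 + 9 + 4 + 3 + 3 + 3 + 2 = 48 L.
Lower bound: ⌈48/16⌉ = 3 storage lockers.
A packing using 3 storage lockers:
  locker 1: 13 + 3 = 16
  locker 2: 11 + 3 + 2 = 16
  locker 3: 9 + 4 + 3 = 16
This matches the lower bound, so 3 is optimal.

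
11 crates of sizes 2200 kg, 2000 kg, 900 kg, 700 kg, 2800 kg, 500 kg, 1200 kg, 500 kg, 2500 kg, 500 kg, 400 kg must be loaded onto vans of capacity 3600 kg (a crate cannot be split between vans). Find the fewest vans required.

4

Total = 2800 + 2500 + 2200 + 2000 + 1200 + 900 + 700 + 500 + 500 + 500 + 400 = 14200 kg.
Lower bound: ⌈14200/3600⌉ = 4 vans.
A packing using 4 vans:
  van 1: 2800 + 700 = 3500
  van 2: 2500 + 500 + 500 = 3500
  van 3: 2200 + 900 + 500 = 3600
  van 4: 2000 + 1200 + 400 = 3600
This matches the lower bound, so 4 is optimal.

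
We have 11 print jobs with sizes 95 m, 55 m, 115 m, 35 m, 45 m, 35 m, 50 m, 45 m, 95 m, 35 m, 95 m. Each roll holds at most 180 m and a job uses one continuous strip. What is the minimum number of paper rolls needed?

4

Total = 115 + 95 + 95 + 95 + 55 + 50 + 45 + 45 + 35 + 35 + 35 = 700 m.
Lower bound: ⌈700/180⌉ = 4 paper rolls.
A packing using 4 paper rolls:
  roll 1: 115 + 55 = 170
  roll 2: 95 + 50 + 35 = 180
  roll 3: 95 + 45 + 35 = 175
  roll 4: 95 + 45 + 35 = 175
This matches the lower bound, so 4 is optimal.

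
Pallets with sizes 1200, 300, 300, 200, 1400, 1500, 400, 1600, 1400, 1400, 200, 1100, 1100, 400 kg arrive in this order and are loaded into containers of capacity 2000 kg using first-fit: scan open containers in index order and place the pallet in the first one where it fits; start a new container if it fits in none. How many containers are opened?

8

  1200 → container 1 (new)  [load 1200/2000]
  300 → container 1  [load 1500/2000]
  300 → container 1  [load 1800/2000]
  200 → container 1  [load 2000/2000]
  1400 → container 2 (new)  [load 1400/2000]
  1500 → container 3 (new)  [load 1500/2000]
  400 → container 2  [load 1800/2000]
  1600 → container 4 (new)  [load 1600/2000]
  1400 → container 5 (new)  [load 1400/2000]
  1400 → container 6 (new)  [load 1400/2000]
  200 → container 2  [load 2000/2000]
  1100 → container 7 (new)  [load 1100/2000]
  1100 → container 8 (new)  [load 1100/2000]
  400 → container 3  [load 1900/2000]
8 containers opened.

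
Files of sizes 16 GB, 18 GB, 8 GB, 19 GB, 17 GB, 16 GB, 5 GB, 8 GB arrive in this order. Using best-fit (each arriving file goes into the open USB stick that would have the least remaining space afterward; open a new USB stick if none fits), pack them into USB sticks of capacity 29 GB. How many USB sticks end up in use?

5

  16 → USB stick 1 (new)  [load 16/29]
  18 → USB stick 2 (new)  [load 18/29]
  8 → USB stick 2  [load 26/29]
  19 → USB stick 3 (new)  [load 19/29]
  17 → USB stick 4 (new)  [load 17/29]
  16 → USB stick 5 (new)  [load 16/29]
  5 → USB stick 3  [load 24/29]
  8 → USB stick 4  [load 25/29]
5 USB sticks opened.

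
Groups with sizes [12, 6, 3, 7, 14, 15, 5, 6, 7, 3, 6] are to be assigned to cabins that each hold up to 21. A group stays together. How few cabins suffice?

Total = 15 + 14 + 12 + 7 + 7 + 6 + 6 + 6 + 5 + 3 + 3 = 84.
Lower bound: ⌈84/21⌉ = 4 cabins.
A packing using 4 cabins:
  cabin 1: 15 + 6 = 21
  cabin 2: 14 + 7 = 21
  cabin 3: 12 + 6 + 3 = 21
  cabin 4: 7 + 6 + 5 + 3 = 21
This matches the lower bound, so 4 is optimal.

4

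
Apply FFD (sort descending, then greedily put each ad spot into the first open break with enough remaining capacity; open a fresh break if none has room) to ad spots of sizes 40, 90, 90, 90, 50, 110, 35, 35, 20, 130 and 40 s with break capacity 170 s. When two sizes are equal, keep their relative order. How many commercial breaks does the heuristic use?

Sorted descending: 130, 110, 90, 90, 90, 50, 40, 40, 35, 35, 20.
  130 → break 1 (new)  [load 130/170]
  110 → break 2 (new)  [load 110/170]
  90 → break 3 (new)  [load 90/170]
  90 → break 4 (new)  [load 90/170]
  90 → break 5 (new)  [load 90/170]
  50 → break 2  [load 160/170]
  40 → break 1  [load 170/170]
  40 → break 3  [load 130/170]
  35 → break 3  [load 165/170]
  35 → break 4  [load 125/170]
  20 → break 4  [load 145/170]
5 commercial breaks opened.

5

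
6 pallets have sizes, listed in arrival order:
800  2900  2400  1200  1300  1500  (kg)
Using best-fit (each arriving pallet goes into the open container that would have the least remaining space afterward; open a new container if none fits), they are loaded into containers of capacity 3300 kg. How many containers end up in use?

  800 → container 1 (new)  [load 800/3300]
  2900 → container 2 (new)  [load 2900/3300]
  2400 → container 1  [load 3200/3300]
  1200 → container 3 (new)  [load 1200/3300]
  1300 → container 3  [load 2500/3300]
  1500 → container 4 (new)  [load 1500/3300]
4 containers opened.

4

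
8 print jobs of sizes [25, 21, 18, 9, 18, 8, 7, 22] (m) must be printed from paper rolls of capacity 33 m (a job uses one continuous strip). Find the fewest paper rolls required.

5

Total = 25 + 22 + 21 + 18 + 18 + 9 + 8 + 7 = 128 m.
Lower bound: ⌈128/33⌉ = 4 paper rolls.
Also, 5 print jobs each exceed 33/2 m, and no two of those can share a roll, so at least 5 paper rolls are needed.
A packing using 5 paper rolls:
  roll 1: 25 + 8 = 33
  roll 2: 22 + 9 = 31
  roll 3: 21 + 7 = 28
  roll 4: 18 = 18
  roll 5: 18 = 18
This matches the lower bound, so 5 is optimal.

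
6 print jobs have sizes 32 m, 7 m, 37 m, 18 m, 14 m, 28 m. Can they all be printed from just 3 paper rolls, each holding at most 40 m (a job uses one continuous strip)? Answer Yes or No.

No

Total = 136 m; ⌈136/40⌉ = 4.
At least 4 paper rolls are required, but only 3 are allowed.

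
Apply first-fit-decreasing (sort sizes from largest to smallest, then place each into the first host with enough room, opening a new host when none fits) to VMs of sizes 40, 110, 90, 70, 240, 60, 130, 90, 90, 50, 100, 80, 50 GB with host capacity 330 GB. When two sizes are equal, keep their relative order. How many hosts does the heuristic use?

4

Sorted descending: 240, 130, 110, 100, 90, 90, 90, 80, 70, 60, 50, 50, 40.
  240 → host 1 (new)  [load 240/330]
  130 → host 2 (new)  [load 130/330]
  110 → host 2  [load 240/330]
  100 → host 3 (new)  [load 100/330]
  90 → host 1  [load 330/330]
  90 → host 2  [load 330/330]
  90 → host 3  [load 190/330]
  80 → host 3  [load 270/330]
  70 → host 4 (new)  [load 70/330]
  60 → host 3  [load 330/330]
  50 → host 4  [load 120/330]
  50 → host 4  [load 170/330]
  40 → host 4  [load 210/330]
4 hosts opened.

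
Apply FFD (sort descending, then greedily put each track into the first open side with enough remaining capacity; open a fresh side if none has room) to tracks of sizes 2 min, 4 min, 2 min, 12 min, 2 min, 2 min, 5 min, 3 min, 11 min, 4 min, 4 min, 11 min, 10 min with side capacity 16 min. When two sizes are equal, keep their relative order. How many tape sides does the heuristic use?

5

Sorted descending: 12, 11, 11, 10, 5, 4, 4, 4, 3, 2, 2, 2, 2.
  12 → side 1 (new)  [load 12/16]
  11 → side 2 (new)  [load 11/16]
  11 → side 3 (new)  [load 11/16]
  10 → side 4 (new)  [load 10/16]
  5 → side 2  [load 16/16]
  4 → side 1  [load 16/16]
  4 → side 3  [load 15/16]
  4 → side 4  [load 14/16]
  3 → side 5 (new)  [load 3/16]
  2 → side 4  [load 16/16]
  2 → side 5  [load 5/16]
  2 → side 5  [load 7/16]
  2 → side 5  [load 9/16]
5 tape sides opened.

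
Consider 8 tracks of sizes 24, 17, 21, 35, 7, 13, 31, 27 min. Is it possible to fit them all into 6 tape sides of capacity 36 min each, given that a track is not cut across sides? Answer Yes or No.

Yes

A valid assignment using 6 tape sides:
  side 1: 35 = 35
  side 2: 31 = 31
  side 3: 27 + 7 = 34
  side 4: 24 = 24
  side 5: 21 + 13 = 34
  side 6: 17 = 17
Every load is within 36 min, so 6 tape sides suffice.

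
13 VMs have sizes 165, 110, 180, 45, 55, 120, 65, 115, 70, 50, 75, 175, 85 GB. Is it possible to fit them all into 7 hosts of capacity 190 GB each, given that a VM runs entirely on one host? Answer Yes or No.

No

Total = 1310 GB; ⌈1310/190⌉ = 7.
The bound of 7 does not rule out 7, but exhaustive search shows no assignment into 7 hosts of capacity 190 GB exists — the minimum is 8.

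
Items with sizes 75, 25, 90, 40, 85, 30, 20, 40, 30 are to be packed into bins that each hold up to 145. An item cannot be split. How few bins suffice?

3

Total = 90 + 85 + 75 + 40 + 40 + 30 + 30 + 25 + 20 = 435.
Lower bound: ⌈435/145⌉ = 3 bins.
A packing using 3 bins:
  bin 1: 90 + 30 + 25 = 145
  bin 2: 85 + 40 + 20 = 145
  bin 3: 75 + 40 + 30 = 145
This matches the lower bound, so 3 is optimal.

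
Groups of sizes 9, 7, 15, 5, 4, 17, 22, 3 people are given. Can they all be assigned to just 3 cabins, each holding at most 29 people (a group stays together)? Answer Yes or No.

A valid assignment using 3 cabins:
  cabin 1: 22 + 7 = 29
  cabin 2: 17 + 9 + 3 = 29
  cabin 3: 15 + 5 + 4 = 24
Every load is within 29 people, so 3 cabins suffice.

Yes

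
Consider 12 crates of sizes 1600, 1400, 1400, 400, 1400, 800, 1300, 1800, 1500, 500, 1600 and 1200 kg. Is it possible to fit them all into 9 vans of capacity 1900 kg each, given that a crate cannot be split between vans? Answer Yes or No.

No

Total = 14900 kg; ⌈14900/1900⌉ = 8.
9 crates each exceed half the capacity and cannot share a van, forcing at least 9 vans.
The bound of 9 does not rule out 9, but exhaustive search shows no assignment into 9 vans of capacity 1900 kg exists — the minimum is 10.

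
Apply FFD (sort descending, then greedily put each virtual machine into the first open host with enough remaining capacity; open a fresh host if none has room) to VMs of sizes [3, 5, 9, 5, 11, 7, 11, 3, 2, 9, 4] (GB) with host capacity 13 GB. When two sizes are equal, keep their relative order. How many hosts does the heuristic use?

6

Sorted descending: 11, 11, 9, 9, 7, 5, 5, 4, 3, 3, 2.
  11 → host 1 (new)  [load 11/13]
  11 → host 2 (new)  [load 11/13]
  9 → host 3 (new)  [load 9/13]
  9 → host 4 (new)  [load 9/13]
  7 → host 5 (new)  [load 7/13]
  5 → host 5  [load 12/13]
  5 → host 6 (new)  [load 5/13]
  4 → host 3  [load 13/13]
  3 → host 4  [load 12/13]
  3 → host 6  [load 8/13]
  2 → host 1  [load 13/13]
6 hosts opened.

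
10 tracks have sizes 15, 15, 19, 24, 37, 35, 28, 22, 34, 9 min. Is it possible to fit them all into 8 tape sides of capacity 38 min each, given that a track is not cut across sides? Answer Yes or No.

A valid assignment using 7 tape sides:
  side 1: 37 = 37
  side 2: 35 = 35
  side 3: 34 = 34
  side 4: 28 + 9 = 37
  side 5: 24 = 24
  side 6: 22 + 15 = 37
  side 7: 19 + 15 = 34
That uses only 7 ≤ 8, so 8 tape sides are enough.

Yes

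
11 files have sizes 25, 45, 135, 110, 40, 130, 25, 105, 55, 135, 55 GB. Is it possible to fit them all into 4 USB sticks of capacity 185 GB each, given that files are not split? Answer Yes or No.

Total = 860 GB; ⌈860/185⌉ = 5.
At least 5 USB sticks are required, but only 4 are allowed.

No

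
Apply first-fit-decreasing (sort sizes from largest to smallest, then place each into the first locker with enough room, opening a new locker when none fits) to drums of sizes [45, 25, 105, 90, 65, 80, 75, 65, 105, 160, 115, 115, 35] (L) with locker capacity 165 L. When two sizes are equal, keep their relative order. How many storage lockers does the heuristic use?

8

Sorted descending: 160, 115, 115, 105, 105, 90, 80, 75, 65, 65, 45, 35, 25.
  160 → locker 1 (new)  [load 160/165]
  115 → locker 2 (new)  [load 115/165]
  115 → locker 3 (new)  [load 115/165]
  105 → locker 4 (new)  [load 105/165]
  105 → locker 5 (new)  [load 105/165]
  90 → locker 6 (new)  [load 90/165]
  80 → locker 7 (new)  [load 80/165]
  75 → locker 6  [load 165/165]
  65 → locker 7  [load 145/165]
  65 → locker 8 (new)  [load 65/165]
  45 → locker 2  [load 160/165]
  35 → locker 3  [load 150/165]
  25 → locker 4  [load 130/165]
8 storage lockers opened.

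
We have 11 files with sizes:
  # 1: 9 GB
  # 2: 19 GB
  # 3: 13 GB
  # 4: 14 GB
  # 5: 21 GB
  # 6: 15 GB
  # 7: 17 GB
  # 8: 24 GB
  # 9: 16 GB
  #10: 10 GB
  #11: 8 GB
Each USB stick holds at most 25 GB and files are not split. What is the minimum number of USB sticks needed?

8

Total = 24 + 21 + 19 + 17 + 16 + 15 + 14 + 13 + 10 + 9 + 8 = 166 GB.
Lower bound: ⌈166/25⌉ = 7 USB sticks.
Also, 8 files each exceed 25/2 GB, and no two of those can share a USB stick, so at least 8 USB sticks are needed.
A packing using 8 USB sticks:
  USB stick 1: 24 = 24
  USB stick 2: 21 = 21
  USB stick 3: 19 = 19
  USB stick 4: 17 + 8 = 25
  USB stick 5: 16 + 9 = 25
  USB stick 6: 15 + 10 = 25
  USB stick 7: 14 = 14
  USB stick 8: 13 = 13
This matches the lower bound, so 8 is optimal.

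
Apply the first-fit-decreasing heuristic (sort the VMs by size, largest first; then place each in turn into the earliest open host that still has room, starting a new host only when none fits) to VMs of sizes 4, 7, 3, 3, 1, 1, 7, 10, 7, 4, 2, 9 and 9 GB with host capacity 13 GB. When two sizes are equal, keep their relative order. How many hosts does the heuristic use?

Sorted descending: 10, 9, 9, 7, 7, 7, 4, 4, 3, 3, 2, 1, 1.
  10 → host 1 (new)  [load 10/13]
  9 → host 2 (new)  [load 9/13]
  9 → host 3 (new)  [load 9/13]
  7 → host 4 (new)  [load 7/13]
  7 → host 5 (new)  [load 7/13]
  7 → host 6 (new)  [load 7/13]
  4 → host 2  [load 13/13]
  4 → host 3  [load 13/13]
  3 → host 1  [load 13/13]
  3 → host 4  [load 10/13]
  2 → host 4  [load 12/13]
  1 → host 4  [load 13/13]
  1 → host 5  [load 8/13]
6 hosts opened.

6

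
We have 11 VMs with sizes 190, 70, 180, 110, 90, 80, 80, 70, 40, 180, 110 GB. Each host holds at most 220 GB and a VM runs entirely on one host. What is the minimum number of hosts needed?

Total = 190 + 180 + 180 + 110 + 110 + 90 + 80 + 80 + 70 + 70 + 40 = 1200 GB.
Lower bound: ⌈1200/220⌉ = 6 hosts.
A packing using 6 hosts:
  host 1: 190 = 190
  host 2: 180 + 40 = 220
  host 3: 180 = 180
  host 4: 110 + 110 = 220
  host 5: 90 + 80 = 170
  host 6: 80 + 70 + 70 = 220
This matches the lower bound, so 6 is optimal.

6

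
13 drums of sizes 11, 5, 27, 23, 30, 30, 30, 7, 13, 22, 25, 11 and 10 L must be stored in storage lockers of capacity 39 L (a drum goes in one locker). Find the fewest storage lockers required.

7

Total = 30 + 30 + 30 + 27 + 25 + 23 + 22 + 13 + 11 + 11 + 10 + 7 + 5 = 244 L.
Lower bound: ⌈244/39⌉ = 7 storage lockers.
A packing using 7 storage lockers:
  locker 1: 30 + 7 = 37
  locker 2: 30 + 5 = 35
  locker 3: 30 = 30
  locker 4: 27 + 11 = 38
  locker 5: 25 + 13 = 38
  locker 6: 23 + 11 = 34
  locker 7: 22 + 10 = 32
This matches the lower bound, so 7 is optimal.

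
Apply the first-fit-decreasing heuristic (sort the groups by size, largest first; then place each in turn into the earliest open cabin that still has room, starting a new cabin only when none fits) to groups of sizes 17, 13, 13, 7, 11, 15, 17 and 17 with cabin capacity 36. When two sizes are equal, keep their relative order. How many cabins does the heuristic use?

Sorted descending: 17, 17, 17, 15, 13, 13, 11, 7.
  17 → cabin 1 (new)  [load 17/36]
  17 → cabin 1  [load 34/36]
  17 → cabin 2 (new)  [load 17/36]
  15 → cabin 2  [load 32/36]
  13 → cabin 3 (new)  [load 13/36]
  13 → cabin 3  [load 26/36]
  11 → cabin 4 (new)  [load 11/36]
  7 → cabin 3  [load 33/36]
4 cabins opened.

4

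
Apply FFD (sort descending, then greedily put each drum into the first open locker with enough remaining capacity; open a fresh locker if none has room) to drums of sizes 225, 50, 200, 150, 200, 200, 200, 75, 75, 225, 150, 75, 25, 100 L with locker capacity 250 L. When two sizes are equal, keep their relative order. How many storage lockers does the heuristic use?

9

Sorted descending: 225, 225, 200, 200, 200, 200, 150, 150, 100, 75, 75, 75, 50, 25.
  225 → locker 1 (new)  [load 225/250]
  225 → locker 2 (new)  [load 225/250]
  200 → locker 3 (new)  [load 200/250]
  200 → locker 4 (new)  [load 200/250]
  200 → locker 5 (new)  [load 200/250]
  200 → locker 6 (new)  [load 200/250]
  150 → locker 7 (new)  [load 150/250]
  150 → locker 8 (new)  [load 150/250]
  100 → locker 7  [load 250/250]
  75 → locker 8  [load 225/250]
  75 → locker 9 (new)  [load 75/250]
  75 → locker 9  [load 150/250]
  50 → locker 3  [load 250/250]
  25 → locker 1  [load 250/250]
9 storage lockers opened.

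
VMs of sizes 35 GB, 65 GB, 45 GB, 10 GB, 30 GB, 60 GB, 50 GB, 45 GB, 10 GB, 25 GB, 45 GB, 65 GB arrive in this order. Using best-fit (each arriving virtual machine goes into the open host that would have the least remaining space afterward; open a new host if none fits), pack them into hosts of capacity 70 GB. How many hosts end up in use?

8

  35 → host 1 (new)  [load 35/70]
  65 → host 2 (new)  [load 65/70]
  45 → host 3 (new)  [load 45/70]
  10 → host 3  [load 55/70]
  30 → host 1  [load 65/70]
  60 → host 4 (new)  [load 60/70]
  50 → host 5 (new)  [load 50/70]
  45 → host 6 (new)  [load 45/70]
  10 → host 4  [load 70/70]
  25 → host 6  [load 70/70]
  45 → host 7 (new)  [load 45/70]
  65 → host 8 (new)  [load 65/70]
8 hosts opened.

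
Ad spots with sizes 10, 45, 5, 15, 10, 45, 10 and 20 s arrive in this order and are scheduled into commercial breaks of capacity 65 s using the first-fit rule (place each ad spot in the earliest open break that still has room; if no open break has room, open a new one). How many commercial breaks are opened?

3

  10 → break 1 (new)  [load 10/65]
  45 → break 1  [load 55/65]
  5 → break 1  [load 60/65]
  15 → break 2 (new)  [load 15/65]
  10 → break 2  [load 25/65]
  45 → break 3 (new)  [load 45/65]
  10 → break 2  [load 35/65]
  20 → break 2  [load 55/65]
3 commercial breaks opened.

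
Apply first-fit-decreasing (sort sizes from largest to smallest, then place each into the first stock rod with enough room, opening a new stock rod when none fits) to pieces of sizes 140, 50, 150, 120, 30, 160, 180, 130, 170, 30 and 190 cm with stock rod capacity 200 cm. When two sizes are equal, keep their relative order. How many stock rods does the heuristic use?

Sorted descending: 190, 180, 170, 160, 150, 140, 130, 120, 50, 30, 30.
  190 → stock rod 1 (new)  [load 190/200]
  180 → stock rod 2 (new)  [load 180/200]
  170 → stock rod 3 (new)  [load 170/200]
  160 → stock rod 4 (new)  [load 160/200]
  150 → stock rod 5 (new)  [load 150/200]
  140 → stock rod 6 (new)  [load 140/200]
  130 → stock rod 7 (new)  [load 130/200]
  120 → stock rod 8 (new)  [load 120/200]
  50 → stock rod 5  [load 200/200]
  30 → stock rod 3  [load 200/200]
  30 → stock rod 4  [load 190/200]
8 stock rods opened.

8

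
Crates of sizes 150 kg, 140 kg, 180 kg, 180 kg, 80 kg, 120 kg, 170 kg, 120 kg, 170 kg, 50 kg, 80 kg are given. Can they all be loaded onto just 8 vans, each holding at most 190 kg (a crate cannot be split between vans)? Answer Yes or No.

Total = 1440 kg; ⌈1440/190⌉ = 8.
The bound of 8 does not rule out 8, but exhaustive search shows no assignment into 8 vans of capacity 190 kg exists — the minimum is 9.

No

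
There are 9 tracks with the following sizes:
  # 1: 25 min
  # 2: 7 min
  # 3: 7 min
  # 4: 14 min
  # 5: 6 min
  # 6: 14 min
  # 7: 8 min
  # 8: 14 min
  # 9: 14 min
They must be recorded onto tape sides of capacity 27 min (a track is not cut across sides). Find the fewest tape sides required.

5

Total = 25 + 14 + 14 + 14 + 14 + 8 + 7 + 7 + 6 = 109 min.
Lower bound: ⌈109/27⌉ = 5 tape sides.
A packing using 5 tape sides:
  side 1: 25 = 25
  side 2: 14 + 8 = 22
  side 3: 14 + 7 + 6 = 27
  side 4: 14 + 7 = 21
  side 5: 14 = 14
This matches the lower bound, so 5 is optimal.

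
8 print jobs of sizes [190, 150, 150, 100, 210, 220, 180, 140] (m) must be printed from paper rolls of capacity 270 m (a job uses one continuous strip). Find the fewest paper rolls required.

7

Total = 220 + 210 + 190 + 180 + 150 + 150 + 140 + 100 = 1340 m.
Lower bound: ⌈1340/270⌉ = 5 paper rolls.
Also, 7 print jobs each exceed 135 m, and no two of those can share a roll, so at least 7 paper rolls are needed.
A packing using 7 paper rolls:
  roll 1: 220 = 220
  roll 2: 210 = 210
  roll 3: 190 = 190
  roll 4: 180 = 180
  roll 5: 150 + 100 = 250
  roll 6: 150 = 150
  roll 7: 140 = 140
This matches the lower bound, so 7 is optimal.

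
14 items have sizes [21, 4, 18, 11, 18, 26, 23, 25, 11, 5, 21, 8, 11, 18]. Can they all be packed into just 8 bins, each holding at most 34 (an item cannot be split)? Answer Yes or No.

A valid assignment using 8 bins:
  bin 1: 26 + 8 = 34
  bin 2: 25 + 5 + 4 = 34
  bin 3: 23 + 11 = 34
  bin 4: 21 + 11 = 32
  bin 5: 21 + 11 = 32
  bin 6: 18 = 18
  bin 7: 18 = 18
  bin 8: 18 = 18
Every load is within 34, so 8 bins suffice.

Yes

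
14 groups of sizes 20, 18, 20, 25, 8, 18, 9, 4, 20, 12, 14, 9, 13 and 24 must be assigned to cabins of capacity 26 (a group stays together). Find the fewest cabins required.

Total = 25 + 24 + 20 + 20 + 20 + 18 + 18 + 14 + 13 + 12 + 9 + 9 + 8 + 4 = 214.
Lower bound: ⌈214/26⌉ = 9 cabins.
A packing using 10 cabins:
  cabin 1: 25 = 25
  cabin 2: 24 = 24
  cabin 3: 20 + 4 = 24
  cabin 4: 20 = 20
  cabin 5: 20 = 20
  cabin 6: 18 + 8 = 26
  cabin 7: 18 = 18
  cabin 8: 14 + 12 = 26
  cabin 9: 13 + 9 = 22
  cabin 10: 9 = 9
No arrangement into 9 cabins stays within capacity, so 10 is optimal.

10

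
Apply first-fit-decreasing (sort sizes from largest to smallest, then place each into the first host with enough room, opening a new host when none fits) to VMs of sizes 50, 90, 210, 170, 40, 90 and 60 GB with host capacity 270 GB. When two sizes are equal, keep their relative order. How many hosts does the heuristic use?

Sorted descending: 210, 170, 90, 90, 60, 50, 40.
  210 → host 1 (new)  [load 210/270]
  170 → host 2 (new)  [load 170/270]
  90 → host 2  [load 260/270]
  90 → host 3 (new)  [load 90/270]
  60 → host 1  [load 270/270]
  50 → host 3  [load 140/270]
  40 → host 3  [load 180/270]
3 hosts opened.

3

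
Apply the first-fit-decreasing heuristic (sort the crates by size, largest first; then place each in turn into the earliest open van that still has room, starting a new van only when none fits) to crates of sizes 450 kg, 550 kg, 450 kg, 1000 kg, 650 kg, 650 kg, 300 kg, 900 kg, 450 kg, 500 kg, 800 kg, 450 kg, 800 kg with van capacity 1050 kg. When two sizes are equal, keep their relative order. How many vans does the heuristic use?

9

Sorted descending: 1000, 900, 800, 800, 650, 650, 550, 500, 450, 450, 450, 450, 300.
  1000 → van 1 (new)  [load 1000/1050]
  900 → van 2 (new)  [load 900/1050]
  800 → van 3 (new)  [load 800/1050]
  800 → van 4 (new)  [load 800/1050]
  650 → van 5 (new)  [load 650/1050]
  650 → van 6 (new)  [load 650/1050]
  550 → van 7 (new)  [load 550/1050]
  500 → van 7  [load 1050/1050]
  450 → van 8 (new)  [load 450/1050]
  450 → van 8  [load 900/1050]
  450 → van 9 (new)  [load 450/1050]
  450 → van 9  [load 900/1050]
  300 → van 5  [load 950/1050]
9 vans opened.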